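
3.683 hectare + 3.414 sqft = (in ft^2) 3.964e+05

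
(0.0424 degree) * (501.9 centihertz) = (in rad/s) 0.003714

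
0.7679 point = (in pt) 0.7679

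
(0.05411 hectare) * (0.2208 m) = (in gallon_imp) 2.628e+04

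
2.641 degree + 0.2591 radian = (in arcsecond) 6.295e+04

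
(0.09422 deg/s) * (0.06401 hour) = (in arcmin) 1303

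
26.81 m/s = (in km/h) 96.52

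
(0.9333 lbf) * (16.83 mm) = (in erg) 6.987e+05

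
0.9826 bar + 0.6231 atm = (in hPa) 1614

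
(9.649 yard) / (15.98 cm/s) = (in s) 55.21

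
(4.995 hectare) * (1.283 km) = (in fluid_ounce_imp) 2.256e+12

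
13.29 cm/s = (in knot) 0.2583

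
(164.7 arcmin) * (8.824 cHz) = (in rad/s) 0.004228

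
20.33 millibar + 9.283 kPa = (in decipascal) 1.132e+05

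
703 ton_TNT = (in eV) 1.836e+31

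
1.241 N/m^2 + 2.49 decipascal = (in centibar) 0.00149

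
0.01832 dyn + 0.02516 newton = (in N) 0.02516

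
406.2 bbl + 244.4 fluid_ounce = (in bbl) 406.2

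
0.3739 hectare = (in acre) 0.9239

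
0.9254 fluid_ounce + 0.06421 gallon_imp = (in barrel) 0.002008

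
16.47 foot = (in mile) 0.003119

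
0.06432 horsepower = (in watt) 47.96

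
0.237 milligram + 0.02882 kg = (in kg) 0.02882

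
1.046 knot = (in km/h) 1.937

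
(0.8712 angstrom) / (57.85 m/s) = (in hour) 4.183e-16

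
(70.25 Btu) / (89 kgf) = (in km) 0.08492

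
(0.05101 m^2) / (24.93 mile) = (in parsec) 4.12e-23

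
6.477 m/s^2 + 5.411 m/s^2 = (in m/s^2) 11.89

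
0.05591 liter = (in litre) 0.05591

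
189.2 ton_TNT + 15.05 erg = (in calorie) 1.892e+11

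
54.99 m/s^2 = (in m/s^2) 54.99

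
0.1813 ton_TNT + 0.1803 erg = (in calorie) 1.813e+08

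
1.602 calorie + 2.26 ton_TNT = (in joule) 9.456e+09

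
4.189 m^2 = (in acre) 0.001035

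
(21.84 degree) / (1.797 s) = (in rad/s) 0.2121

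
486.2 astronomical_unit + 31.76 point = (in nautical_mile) 3.927e+10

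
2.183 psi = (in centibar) 15.05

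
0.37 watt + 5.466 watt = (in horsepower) 0.007826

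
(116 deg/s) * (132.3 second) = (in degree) 1.535e+04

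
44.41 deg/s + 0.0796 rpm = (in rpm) 7.481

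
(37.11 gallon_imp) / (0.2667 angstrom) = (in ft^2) 6.809e+10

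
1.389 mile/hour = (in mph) 1.389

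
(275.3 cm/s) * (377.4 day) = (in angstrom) 8.977e+17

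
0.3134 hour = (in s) 1128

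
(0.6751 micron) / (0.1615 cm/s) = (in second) 0.000418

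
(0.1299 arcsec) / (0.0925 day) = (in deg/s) 4.515e-09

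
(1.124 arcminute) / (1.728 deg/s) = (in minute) 0.0001807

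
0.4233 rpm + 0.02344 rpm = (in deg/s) 2.68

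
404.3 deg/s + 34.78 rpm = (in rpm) 102.2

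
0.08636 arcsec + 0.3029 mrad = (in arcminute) 1.043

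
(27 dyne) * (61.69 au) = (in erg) 2.492e+16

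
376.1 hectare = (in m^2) 3.761e+06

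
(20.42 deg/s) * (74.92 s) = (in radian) 26.7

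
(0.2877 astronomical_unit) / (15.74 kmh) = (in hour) 2.734e+06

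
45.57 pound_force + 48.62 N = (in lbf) 56.5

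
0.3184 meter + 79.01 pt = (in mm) 346.3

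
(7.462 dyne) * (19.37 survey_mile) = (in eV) 1.452e+19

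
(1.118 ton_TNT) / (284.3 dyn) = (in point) 4.664e+15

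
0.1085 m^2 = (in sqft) 1.168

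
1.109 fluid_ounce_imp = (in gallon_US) 0.008324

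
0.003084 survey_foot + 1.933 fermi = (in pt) 2.665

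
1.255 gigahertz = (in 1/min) 7.53e+10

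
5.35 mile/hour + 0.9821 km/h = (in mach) 0.007825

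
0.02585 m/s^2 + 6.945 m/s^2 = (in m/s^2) 6.971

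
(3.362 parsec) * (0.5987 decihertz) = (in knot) 1.207e+16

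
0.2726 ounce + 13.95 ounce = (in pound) 0.8889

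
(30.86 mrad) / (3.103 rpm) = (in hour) 2.638e-05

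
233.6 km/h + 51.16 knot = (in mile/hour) 204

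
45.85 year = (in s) 1.446e+09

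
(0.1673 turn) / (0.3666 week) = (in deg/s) 0.0002716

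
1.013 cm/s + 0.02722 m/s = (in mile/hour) 0.08355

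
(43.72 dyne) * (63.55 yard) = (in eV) 1.586e+17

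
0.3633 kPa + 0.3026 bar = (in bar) 0.3062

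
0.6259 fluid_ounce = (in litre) 0.01851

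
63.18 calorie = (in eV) 1.65e+21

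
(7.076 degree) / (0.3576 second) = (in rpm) 3.298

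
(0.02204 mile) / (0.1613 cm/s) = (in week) 0.03636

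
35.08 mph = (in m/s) 15.68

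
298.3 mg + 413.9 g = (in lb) 0.9132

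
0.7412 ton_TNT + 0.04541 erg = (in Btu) 2.939e+06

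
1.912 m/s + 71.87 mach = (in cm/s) 2.447e+06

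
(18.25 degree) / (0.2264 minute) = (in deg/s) 1.343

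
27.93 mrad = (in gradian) 1.778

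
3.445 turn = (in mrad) 2.165e+04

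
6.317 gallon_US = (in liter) 23.91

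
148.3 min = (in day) 0.103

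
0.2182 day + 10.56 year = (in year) 10.56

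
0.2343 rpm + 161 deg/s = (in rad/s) 2.835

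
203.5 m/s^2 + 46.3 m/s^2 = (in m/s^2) 249.8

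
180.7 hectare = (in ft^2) 1.945e+07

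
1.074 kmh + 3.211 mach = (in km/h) 3937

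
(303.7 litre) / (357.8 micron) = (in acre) 0.2097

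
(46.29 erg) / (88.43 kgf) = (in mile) 3.317e-12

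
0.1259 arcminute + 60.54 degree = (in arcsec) 2.18e+05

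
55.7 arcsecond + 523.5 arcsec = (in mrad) 2.808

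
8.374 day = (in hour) 201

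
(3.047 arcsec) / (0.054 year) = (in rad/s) 8.675e-12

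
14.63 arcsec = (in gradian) 0.004515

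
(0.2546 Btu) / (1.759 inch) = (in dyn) 6.012e+08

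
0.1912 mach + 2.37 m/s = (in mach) 0.1982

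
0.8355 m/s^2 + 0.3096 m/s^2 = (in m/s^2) 1.145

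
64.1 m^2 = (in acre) 0.01584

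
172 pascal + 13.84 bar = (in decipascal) 1.384e+07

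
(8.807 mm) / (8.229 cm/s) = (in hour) 2.973e-05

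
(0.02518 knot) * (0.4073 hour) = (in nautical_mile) 0.01026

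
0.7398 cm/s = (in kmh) 0.02663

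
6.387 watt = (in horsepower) 0.008565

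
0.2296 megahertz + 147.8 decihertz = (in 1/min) 1.378e+07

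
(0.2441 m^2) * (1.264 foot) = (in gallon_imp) 20.69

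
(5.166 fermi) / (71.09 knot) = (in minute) 2.354e-18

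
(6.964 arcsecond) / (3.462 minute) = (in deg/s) 9.313e-06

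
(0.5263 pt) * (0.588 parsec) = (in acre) 8.324e+08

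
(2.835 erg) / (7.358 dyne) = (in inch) 0.1517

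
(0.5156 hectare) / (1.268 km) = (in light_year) 4.298e-16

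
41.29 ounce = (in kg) 1.171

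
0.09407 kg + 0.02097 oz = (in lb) 0.2087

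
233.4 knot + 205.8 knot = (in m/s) 225.9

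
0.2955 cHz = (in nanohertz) 2.955e+06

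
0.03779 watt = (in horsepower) 5.068e-05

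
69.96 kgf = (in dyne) 6.861e+07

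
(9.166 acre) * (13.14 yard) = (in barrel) 2.803e+06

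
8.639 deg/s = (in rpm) 1.44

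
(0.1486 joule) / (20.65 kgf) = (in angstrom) 7.338e+06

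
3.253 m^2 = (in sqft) 35.02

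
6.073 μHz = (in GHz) 6.073e-15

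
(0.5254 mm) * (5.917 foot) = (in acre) 2.341e-07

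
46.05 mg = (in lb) 0.0001015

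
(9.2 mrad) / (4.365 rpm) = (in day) 2.329e-07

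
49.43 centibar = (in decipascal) 4.943e+05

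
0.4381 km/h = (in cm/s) 12.17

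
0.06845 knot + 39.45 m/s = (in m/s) 39.49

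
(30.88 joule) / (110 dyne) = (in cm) 2.807e+06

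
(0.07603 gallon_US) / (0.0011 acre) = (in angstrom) 6.465e+05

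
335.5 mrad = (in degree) 19.22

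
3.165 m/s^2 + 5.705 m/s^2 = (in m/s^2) 8.87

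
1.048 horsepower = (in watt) 781.5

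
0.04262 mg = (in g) 4.262e-05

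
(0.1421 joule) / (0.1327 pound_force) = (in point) 682.4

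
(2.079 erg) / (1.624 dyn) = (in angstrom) 1.28e+08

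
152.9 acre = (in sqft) 6.66e+06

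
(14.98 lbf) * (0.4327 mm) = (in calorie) 0.006891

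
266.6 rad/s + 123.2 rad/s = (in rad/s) 389.8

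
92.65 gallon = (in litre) 350.7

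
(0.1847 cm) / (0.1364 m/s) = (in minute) 0.0002257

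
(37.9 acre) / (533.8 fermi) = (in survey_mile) 1.785e+14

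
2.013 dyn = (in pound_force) 4.525e-06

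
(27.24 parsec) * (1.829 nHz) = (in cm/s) 1.537e+11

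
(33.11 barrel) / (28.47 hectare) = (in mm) 0.01849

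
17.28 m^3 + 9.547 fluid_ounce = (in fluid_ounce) 5.843e+05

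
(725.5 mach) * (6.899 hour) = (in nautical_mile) 3.313e+06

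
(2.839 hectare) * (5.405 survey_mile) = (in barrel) 1.553e+09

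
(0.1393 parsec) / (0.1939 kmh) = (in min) 1.33e+15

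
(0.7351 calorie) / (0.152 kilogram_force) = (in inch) 81.23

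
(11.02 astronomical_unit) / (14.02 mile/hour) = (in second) 2.63e+11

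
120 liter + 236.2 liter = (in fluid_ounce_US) 1.204e+04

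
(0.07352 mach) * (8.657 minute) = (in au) 8.692e-08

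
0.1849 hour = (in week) 0.001101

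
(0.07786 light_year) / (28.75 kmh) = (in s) 9.224e+13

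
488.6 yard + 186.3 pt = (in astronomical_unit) 2.987e-09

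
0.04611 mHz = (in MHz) 4.611e-11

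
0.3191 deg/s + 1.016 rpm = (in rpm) 1.069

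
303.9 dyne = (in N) 0.003039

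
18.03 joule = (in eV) 1.125e+20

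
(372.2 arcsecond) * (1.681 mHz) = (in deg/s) 0.0001738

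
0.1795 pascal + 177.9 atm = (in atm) 177.9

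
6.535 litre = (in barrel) 0.0411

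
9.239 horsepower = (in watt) 6890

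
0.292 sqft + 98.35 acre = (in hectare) 39.8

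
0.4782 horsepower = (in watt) 356.6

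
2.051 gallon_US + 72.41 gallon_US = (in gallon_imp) 62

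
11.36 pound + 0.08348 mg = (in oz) 181.8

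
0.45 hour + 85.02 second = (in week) 0.002819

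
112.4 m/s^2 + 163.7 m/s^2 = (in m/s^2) 276.1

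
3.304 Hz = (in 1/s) 3.304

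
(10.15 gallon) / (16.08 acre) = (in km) 5.904e-10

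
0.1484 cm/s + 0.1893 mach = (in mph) 144.2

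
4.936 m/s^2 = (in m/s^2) 4.936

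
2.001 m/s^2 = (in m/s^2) 2.001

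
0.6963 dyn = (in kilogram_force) 7.1e-07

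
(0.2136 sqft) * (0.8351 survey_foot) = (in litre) 5.051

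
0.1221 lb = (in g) 55.38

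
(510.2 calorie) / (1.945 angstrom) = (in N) 1.098e+13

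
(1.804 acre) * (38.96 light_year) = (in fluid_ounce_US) 9.099e+25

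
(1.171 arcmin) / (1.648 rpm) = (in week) 3.264e-09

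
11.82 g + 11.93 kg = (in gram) 1.194e+04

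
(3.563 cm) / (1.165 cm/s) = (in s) 3.058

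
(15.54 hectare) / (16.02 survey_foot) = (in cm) 3.183e+06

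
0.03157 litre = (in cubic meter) 3.157e-05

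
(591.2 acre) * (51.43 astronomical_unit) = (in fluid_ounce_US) 6.224e+23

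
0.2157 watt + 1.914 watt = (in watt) 2.13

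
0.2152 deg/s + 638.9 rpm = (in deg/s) 3834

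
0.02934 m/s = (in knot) 0.05703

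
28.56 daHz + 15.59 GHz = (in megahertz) 1.559e+04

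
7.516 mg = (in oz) 0.0002651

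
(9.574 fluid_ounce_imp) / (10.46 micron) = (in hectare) 0.002601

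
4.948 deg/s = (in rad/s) 0.08636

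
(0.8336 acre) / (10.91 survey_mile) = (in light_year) 2.031e-17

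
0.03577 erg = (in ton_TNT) 8.549e-19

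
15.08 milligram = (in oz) 0.0005319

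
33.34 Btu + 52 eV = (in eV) 2.195e+23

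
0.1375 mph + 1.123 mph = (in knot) 1.095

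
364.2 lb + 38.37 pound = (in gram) 1.826e+05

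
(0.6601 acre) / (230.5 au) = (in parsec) 2.511e-27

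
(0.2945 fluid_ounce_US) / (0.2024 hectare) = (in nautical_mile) 2.323e-12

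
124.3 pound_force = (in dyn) 5.529e+07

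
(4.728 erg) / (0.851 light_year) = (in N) 5.873e-23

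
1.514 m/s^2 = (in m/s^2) 1.514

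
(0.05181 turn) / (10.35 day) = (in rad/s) 3.64e-07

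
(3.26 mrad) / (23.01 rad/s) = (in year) 4.493e-12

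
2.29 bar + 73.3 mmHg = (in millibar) 2388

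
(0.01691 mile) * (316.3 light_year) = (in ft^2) 8.766e+20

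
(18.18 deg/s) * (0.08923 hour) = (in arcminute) 3.504e+05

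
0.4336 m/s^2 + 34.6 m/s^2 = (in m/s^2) 35.03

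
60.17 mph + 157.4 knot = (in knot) 209.7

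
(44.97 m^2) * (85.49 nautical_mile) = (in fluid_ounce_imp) 2.506e+11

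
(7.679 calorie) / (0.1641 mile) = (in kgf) 0.01241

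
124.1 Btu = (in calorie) 3.129e+04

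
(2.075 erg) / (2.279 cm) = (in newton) 9.105e-06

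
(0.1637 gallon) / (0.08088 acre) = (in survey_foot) 6.211e-06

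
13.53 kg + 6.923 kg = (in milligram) 2.045e+07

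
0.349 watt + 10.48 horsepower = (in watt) 7815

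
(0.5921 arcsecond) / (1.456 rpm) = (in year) 5.97e-13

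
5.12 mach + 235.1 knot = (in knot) 3624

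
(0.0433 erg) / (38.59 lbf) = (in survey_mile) 1.567e-14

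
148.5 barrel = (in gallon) 6237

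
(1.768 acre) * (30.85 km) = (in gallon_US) 5.831e+10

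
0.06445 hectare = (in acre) 0.1593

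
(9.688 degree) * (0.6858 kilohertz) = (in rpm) 1107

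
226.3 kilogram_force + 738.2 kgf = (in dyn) 9.459e+08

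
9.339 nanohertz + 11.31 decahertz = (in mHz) 1.131e+05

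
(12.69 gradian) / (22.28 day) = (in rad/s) 1.036e-07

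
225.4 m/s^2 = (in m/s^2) 225.4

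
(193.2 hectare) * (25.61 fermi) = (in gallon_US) 1.307e-05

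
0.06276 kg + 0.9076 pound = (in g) 474.4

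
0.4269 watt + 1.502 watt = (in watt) 1.929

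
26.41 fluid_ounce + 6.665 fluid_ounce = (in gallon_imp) 0.2152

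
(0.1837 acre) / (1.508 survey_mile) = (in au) 2.048e-12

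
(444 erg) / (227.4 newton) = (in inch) 7.687e-06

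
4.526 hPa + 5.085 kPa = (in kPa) 5.538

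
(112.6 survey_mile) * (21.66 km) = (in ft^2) 4.225e+10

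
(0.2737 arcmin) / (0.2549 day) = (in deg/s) 2.071e-07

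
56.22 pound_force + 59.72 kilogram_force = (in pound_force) 187.9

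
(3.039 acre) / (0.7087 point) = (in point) 1.394e+11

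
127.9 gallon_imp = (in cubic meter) 0.5814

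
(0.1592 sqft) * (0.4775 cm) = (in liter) 0.07062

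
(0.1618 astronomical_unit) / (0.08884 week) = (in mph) 1.008e+06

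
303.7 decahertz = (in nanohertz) 3.037e+12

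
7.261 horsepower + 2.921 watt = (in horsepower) 7.265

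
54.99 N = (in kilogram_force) 5.607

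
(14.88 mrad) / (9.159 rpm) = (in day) 1.796e-07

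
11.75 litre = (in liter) 11.75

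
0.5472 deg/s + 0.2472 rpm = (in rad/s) 0.03544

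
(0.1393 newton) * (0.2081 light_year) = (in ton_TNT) 6.555e+04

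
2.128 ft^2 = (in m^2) 0.1977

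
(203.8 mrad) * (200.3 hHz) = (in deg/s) 2.339e+05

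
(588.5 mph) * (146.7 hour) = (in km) 1.389e+05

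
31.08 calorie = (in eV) 8.116e+20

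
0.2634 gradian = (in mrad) 4.137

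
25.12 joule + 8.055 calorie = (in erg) 5.882e+08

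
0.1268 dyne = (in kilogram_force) 1.293e-07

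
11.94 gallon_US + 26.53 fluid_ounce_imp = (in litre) 45.95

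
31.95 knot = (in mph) 36.77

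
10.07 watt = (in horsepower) 0.0135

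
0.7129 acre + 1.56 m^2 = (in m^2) 2887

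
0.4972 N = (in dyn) 4.972e+04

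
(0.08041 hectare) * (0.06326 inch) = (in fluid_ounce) 4.369e+04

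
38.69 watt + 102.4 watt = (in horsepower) 0.1892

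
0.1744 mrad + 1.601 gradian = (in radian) 0.02532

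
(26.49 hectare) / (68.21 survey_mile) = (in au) 1.613e-11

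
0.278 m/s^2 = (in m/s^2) 0.278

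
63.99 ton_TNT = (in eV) 1.671e+30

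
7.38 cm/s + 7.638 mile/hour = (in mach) 0.01024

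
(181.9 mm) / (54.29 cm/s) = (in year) 1.062e-08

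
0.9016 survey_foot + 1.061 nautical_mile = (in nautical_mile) 1.061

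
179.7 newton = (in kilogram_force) 18.32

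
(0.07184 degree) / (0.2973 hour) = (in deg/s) 6.712e-05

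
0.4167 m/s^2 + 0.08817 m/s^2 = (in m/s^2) 0.5049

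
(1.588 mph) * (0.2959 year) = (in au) 4.428e-05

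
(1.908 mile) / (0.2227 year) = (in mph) 0.000978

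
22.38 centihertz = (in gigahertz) 2.238e-10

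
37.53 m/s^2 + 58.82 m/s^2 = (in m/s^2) 96.35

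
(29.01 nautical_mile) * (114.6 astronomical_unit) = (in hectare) 9.211e+13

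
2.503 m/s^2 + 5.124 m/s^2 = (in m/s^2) 7.627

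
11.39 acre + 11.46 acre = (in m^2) 9.247e+04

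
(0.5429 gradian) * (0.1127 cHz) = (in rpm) 9.178e-05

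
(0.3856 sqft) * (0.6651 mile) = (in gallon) 1.013e+04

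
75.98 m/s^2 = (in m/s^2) 75.98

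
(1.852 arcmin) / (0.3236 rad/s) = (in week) 2.753e-09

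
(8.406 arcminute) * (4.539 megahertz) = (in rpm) 1.06e+05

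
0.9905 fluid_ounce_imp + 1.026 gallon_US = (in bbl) 0.02461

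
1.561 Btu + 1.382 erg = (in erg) 1.647e+10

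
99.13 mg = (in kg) 9.913e-05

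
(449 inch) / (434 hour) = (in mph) 1.633e-05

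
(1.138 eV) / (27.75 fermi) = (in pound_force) 1.477e-06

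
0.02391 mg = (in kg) 2.391e-08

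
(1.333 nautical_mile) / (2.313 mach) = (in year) 9.94e-08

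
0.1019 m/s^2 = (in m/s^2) 0.1019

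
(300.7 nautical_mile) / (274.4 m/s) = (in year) 6.436e-05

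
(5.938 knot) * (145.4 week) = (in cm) 2.686e+10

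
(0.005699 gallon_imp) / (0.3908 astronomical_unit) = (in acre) 1.095e-19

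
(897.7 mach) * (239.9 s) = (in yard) 8.019e+07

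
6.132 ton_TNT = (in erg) 2.566e+17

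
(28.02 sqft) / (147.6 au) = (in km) 1.179e-16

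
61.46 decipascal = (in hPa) 0.06146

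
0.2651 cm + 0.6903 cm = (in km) 9.554e-06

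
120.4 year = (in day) 4.395e+04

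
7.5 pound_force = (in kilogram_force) 3.402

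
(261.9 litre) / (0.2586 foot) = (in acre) 0.0008211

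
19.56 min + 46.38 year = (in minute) 2.438e+07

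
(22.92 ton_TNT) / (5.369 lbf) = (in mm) 4.015e+12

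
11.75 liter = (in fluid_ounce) 397.3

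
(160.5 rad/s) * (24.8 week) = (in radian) 2.407e+09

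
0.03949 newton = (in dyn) 3949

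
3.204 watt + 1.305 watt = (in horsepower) 0.006047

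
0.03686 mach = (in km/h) 45.18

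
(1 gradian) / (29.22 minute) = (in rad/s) 8.96e-06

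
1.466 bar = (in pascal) 1.466e+05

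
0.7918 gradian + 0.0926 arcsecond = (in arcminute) 42.76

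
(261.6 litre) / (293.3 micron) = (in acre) 0.2204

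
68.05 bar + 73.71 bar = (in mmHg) 1.063e+05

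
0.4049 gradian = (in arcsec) 1312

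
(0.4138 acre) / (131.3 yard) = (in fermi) 1.395e+16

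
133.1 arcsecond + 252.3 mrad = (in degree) 14.49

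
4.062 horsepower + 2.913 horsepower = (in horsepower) 6.975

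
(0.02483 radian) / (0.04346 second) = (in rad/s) 0.5713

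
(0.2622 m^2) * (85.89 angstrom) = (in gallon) 5.949e-07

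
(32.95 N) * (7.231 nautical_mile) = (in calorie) 1.055e+05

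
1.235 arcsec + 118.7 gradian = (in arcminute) 6410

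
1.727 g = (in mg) 1727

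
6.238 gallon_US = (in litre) 23.61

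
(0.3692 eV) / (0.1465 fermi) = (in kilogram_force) 4.117e-05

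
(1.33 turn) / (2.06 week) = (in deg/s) 0.0003843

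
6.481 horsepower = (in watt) 4833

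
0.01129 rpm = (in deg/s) 0.06774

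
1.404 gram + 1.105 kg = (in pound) 2.439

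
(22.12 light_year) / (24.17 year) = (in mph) 6.142e+08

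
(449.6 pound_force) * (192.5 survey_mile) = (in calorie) 1.481e+08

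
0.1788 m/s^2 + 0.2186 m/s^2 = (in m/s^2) 0.3974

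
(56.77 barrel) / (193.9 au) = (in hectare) 3.112e-17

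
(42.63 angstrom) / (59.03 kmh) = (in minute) 4.333e-12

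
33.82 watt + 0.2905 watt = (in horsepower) 0.04574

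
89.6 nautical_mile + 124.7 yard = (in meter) 1.661e+05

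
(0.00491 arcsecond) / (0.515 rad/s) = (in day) 5.35e-13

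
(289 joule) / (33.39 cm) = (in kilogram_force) 88.26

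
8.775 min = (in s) 526.5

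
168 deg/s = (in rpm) 28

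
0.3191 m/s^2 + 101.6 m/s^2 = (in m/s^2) 101.9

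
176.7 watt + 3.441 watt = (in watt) 180.1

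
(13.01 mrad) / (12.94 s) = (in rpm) 0.009601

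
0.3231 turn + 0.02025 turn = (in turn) 0.3434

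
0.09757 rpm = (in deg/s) 0.5854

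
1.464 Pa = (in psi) 0.0002123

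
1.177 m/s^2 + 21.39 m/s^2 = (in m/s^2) 22.57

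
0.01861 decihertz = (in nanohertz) 1.861e+06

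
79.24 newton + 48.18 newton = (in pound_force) 28.65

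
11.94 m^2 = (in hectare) 0.001194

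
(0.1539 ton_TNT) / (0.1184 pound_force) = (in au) 0.008173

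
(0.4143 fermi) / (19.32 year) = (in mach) 1.997e-27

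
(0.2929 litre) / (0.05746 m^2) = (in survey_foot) 0.01672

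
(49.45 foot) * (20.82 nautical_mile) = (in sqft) 6.256e+06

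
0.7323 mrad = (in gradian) 0.04662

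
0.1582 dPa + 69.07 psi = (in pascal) 4.762e+05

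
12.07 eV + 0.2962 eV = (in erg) 1.981e-11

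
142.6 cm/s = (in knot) 2.772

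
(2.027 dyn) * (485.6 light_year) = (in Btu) 8.826e+10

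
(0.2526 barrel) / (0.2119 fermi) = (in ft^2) 2.04e+15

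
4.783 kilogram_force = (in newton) 46.91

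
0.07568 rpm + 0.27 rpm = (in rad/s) 0.0362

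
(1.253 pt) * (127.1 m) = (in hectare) 5.618e-06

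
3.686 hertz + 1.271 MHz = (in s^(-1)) 1.271e+06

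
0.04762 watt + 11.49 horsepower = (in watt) 8568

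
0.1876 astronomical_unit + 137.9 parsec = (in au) 2.844e+07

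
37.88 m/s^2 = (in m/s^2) 37.88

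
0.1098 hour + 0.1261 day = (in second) 1.129e+04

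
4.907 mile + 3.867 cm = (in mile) 4.907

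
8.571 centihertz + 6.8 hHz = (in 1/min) 4.081e+04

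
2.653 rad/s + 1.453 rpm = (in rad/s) 2.805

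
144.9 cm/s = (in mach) 0.004256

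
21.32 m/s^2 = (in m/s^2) 21.32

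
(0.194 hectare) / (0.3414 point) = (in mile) 1.001e+04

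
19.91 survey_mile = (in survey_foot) 1.051e+05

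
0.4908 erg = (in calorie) 1.173e-08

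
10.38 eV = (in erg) 1.663e-11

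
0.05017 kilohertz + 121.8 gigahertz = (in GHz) 121.8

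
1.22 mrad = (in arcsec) 251.6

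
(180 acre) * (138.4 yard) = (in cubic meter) 9.219e+07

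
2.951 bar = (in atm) 2.912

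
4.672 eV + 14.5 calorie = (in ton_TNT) 1.45e-08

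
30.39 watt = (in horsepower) 0.04075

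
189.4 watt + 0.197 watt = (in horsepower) 0.2543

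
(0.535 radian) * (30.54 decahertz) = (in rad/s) 163.4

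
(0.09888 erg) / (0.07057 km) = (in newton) 1.401e-10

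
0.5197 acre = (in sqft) 2.264e+04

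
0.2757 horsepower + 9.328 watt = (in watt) 214.9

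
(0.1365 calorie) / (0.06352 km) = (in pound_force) 0.002021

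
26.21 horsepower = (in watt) 1.954e+04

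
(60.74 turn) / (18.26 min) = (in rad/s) 0.3483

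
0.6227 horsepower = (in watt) 464.3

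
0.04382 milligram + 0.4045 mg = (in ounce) 1.581e-05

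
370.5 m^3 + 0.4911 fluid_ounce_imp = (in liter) 3.705e+05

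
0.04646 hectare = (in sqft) 5001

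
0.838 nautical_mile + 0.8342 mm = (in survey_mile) 0.9644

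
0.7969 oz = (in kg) 0.02259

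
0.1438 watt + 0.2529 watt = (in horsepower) 0.000532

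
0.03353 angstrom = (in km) 3.353e-15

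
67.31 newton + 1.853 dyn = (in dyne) 6.731e+06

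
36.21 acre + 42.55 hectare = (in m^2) 5.72e+05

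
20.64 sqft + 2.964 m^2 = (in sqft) 52.54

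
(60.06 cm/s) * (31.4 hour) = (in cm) 6.789e+06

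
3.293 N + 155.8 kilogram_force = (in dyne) 1.531e+08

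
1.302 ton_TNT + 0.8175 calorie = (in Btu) 5.163e+06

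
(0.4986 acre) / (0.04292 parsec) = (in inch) 5.998e-11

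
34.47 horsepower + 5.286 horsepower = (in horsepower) 39.76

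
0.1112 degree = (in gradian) 0.1236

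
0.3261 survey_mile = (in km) 0.5248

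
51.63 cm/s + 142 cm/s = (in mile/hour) 4.331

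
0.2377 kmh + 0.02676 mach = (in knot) 17.84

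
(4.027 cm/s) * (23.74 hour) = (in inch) 1.355e+05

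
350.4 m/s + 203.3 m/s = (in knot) 1076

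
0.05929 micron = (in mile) 3.684e-11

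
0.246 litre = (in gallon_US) 0.06499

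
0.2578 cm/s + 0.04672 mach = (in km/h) 57.28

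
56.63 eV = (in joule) 9.073e-18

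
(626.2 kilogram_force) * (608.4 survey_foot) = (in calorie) 2.722e+05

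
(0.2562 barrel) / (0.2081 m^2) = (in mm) 195.7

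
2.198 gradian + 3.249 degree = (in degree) 5.227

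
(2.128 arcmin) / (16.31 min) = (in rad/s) 6.325e-07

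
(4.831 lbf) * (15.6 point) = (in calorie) 0.02827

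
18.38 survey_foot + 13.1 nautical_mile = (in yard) 2.654e+04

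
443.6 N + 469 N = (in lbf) 205.2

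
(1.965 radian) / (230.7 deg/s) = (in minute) 0.008134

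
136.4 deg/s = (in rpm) 22.73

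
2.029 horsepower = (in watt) 1513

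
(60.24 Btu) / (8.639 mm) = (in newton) 7.357e+06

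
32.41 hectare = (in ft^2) 3.489e+06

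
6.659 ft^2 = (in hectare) 6.186e-05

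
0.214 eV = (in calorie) 8.195e-21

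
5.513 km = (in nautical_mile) 2.977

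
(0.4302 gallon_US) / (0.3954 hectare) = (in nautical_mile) 2.224e-10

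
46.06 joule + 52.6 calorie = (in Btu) 0.2523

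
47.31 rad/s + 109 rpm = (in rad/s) 58.72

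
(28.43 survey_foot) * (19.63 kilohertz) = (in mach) 499.6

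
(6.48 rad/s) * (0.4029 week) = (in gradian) 1.005e+08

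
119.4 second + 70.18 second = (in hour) 0.05266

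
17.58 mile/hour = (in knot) 15.28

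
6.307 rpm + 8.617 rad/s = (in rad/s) 9.277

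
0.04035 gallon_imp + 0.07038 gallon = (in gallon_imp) 0.09895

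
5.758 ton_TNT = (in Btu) 2.283e+07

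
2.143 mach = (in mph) 1632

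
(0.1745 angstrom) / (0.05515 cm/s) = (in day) 3.662e-13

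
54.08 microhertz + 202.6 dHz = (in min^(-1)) 1216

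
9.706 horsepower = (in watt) 7238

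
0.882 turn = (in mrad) 5542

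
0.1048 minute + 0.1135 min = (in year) 4.153e-07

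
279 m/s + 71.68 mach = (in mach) 72.5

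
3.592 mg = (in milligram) 3.592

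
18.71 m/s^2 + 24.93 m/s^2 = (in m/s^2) 43.64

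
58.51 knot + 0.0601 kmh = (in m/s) 30.12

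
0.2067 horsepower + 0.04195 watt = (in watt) 154.2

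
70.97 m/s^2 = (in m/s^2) 70.97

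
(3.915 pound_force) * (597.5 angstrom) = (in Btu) 9.862e-10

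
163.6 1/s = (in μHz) 1.636e+08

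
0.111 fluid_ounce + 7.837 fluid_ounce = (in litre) 0.2351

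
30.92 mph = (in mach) 0.04059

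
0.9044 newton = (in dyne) 9.044e+04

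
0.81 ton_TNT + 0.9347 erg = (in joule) 3.389e+09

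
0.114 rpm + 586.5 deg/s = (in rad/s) 10.25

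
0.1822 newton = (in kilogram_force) 0.01858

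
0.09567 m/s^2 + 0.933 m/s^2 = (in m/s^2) 1.029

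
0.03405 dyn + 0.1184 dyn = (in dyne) 0.1525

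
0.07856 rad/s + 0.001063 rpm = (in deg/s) 4.508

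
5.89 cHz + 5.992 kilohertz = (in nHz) 5.992e+12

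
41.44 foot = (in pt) 3.58e+04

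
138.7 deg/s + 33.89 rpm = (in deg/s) 342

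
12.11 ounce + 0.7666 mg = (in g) 343.3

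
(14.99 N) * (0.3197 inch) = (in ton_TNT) 2.909e-11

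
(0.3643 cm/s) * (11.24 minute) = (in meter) 2.457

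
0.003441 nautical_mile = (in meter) 6.373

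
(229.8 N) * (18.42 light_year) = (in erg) 4.005e+26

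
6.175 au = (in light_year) 9.764e-05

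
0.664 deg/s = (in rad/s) 0.01159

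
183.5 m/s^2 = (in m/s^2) 183.5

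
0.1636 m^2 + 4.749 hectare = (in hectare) 4.749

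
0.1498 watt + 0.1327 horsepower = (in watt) 99.1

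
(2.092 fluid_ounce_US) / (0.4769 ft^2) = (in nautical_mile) 7.54e-07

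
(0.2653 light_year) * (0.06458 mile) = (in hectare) 2.609e+13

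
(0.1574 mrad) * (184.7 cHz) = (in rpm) 0.002776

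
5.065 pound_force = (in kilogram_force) 2.297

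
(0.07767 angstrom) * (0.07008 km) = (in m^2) 5.443e-10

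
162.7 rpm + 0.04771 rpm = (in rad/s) 17.04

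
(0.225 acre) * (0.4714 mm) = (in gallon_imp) 94.42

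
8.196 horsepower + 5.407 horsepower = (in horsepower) 13.6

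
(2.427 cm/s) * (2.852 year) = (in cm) 2.183e+08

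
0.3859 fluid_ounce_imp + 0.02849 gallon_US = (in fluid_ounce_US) 4.017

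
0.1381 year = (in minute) 7.259e+04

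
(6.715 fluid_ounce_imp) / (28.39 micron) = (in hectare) 0.000672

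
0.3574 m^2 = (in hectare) 3.574e-05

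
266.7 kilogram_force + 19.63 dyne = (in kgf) 266.7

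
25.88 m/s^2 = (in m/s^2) 25.88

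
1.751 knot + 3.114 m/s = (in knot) 7.804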